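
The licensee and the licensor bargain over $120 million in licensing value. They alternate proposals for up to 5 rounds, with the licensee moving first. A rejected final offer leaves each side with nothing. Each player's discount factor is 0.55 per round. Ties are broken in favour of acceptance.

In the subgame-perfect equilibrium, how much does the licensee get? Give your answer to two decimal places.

81.32

By backward induction:
Round 5 (the licensee proposes): the licensor will accept anything ≥ 0, so the licensee offers 0 and keeps 120.
Round 4 (the licensor proposes): the licensee can get 120 next round, worth 0.55 × 120 = 66 now; the licensor offers that and keeps 54.
Round 3 (the licensee proposes): the licensor can get 54 next round, worth 0.55 × 54 = 29.7 now. The licensee offers 29.7 and keeps 120 − 29.7 = 90.3.
Round 2 (the licensor proposes): the licensee can get 90.3 next round, worth 0.55 × 90.3 = 49.665 now. The licensor offers 49.665 and keeps 120 − 49.665 = 70.335.
Round 1 (the licensee proposes): the licensor can get 70.335 next round, worth 0.55 × 70.335 = 38.68425 now; the licensee offers that and keeps 81.31575.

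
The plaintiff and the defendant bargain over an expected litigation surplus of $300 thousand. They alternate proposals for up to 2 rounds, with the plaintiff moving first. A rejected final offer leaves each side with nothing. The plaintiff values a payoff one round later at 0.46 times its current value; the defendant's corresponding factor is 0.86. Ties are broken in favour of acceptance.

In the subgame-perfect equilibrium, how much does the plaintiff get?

Solve by backward induction from round 2.
Round 2 (the defendant proposes): the plaintiff will accept anything ≥ 0, so the defendant offers 0 and keeps 300.
Round 1 (the plaintiff proposes): the defendant can get 300 next round, worth 0.86 × 300 = 258 now; the plaintiff offers that and keeps 42.

42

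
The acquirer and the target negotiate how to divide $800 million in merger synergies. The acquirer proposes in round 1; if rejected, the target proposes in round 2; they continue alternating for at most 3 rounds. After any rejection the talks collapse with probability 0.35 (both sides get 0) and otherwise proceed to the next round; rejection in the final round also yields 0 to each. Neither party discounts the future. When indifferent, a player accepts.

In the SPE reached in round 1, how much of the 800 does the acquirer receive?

By backward induction:
Round 3 (the acquirer proposes): the target will accept anything ≥ 0, so the acquirer offers 0 and keeps 800.
Round 2 (the target proposes): rejecting gives the acquirer an expected 0.65 × 800 = 520; the target offers that and keeps 280.
Round 1 (the acquirer proposes): rejecting gives the target an expected 0.65 × 280 = 182, so the acquirer offers 182, keeping 618.

618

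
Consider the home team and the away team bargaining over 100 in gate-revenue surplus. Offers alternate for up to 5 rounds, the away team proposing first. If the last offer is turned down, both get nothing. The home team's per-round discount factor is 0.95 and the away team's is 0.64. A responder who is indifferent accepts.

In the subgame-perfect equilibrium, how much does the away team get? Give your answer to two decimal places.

Round 5 (the away team proposes): the home team will accept anything ≥ 0, so the away team offers 0 and keeps 100.
Round 4 (the home team proposes): the away team can get 100 next round, worth 0.64 × 100 = 64 now, so the home team offers 64, keeping 36.
Round 3 (the away team proposes): the home team can get 36 next round, worth 0.95 × 36 = 34.2 now, so the away team offers 34.2, keeping 65.8.
Round 2 (the home team proposes): the away team can get 65.8 next round, worth 0.64 × 65.8 = 42.112 now, so the home team offers 42.112, keeping 57.888.
Round 1 (the away team proposes): the home team can get 57.888 next round, worth 0.95 × 57.888 = 54.9936 now, so the away team offers 54.9936, keeping 45.0064.

45.01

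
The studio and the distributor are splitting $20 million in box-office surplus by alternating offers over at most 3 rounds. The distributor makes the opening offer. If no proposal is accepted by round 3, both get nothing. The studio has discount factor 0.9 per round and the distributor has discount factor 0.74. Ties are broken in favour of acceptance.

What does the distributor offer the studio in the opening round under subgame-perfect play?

4.68

Round 3 (the distributor proposes): rejection yields 0 for the studio; the distributor offers 0 and keeps 20.
Round 2 (the studio proposes): the distributor can get 20 next round, worth 0.74 × 20 = 14.8 now; the studio offers that and keeps 5.2.
Round 1 (the distributor proposes): the studio can get 5.2 next round, worth 0.9 × 5.2 = 4.68 now; the distributor offers that and keeps 15.32.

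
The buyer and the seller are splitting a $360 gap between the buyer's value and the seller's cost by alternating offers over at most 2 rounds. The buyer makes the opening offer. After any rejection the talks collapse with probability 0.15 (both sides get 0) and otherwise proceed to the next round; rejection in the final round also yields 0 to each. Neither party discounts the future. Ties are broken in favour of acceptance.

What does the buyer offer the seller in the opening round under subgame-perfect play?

Round 2 (the seller proposes): the buyer will accept anything ≥ 0, so the seller offers 0 and keeps 360.
Round 1 (the buyer proposes): rejecting gives the seller an expected 0.85 × 360 = 306, so the buyer offers 306, keeping 54.

306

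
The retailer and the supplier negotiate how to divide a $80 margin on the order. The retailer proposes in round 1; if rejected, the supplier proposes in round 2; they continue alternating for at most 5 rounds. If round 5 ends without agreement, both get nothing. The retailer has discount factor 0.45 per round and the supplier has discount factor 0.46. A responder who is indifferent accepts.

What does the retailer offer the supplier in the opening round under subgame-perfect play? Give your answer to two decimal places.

Round 5 (the retailer proposes): rejection yields 0 for the supplier; the retailer offers 0 and keeps 80.
Round 4 (the supplier proposes): the retailer can get 80 next round, worth 0.45 × 80 = 36 now. The supplier offers 36 and keeps 80 − 36 = 44.
Round 3 (the retailer proposes): the supplier can get 44 next round, worth 0.46 × 44 = 20.24 now, so the retailer offers 20.24, keeping 59.76.
Round 2 (the supplier proposes): the retailer can get 59.76 next round, worth 0.45 × 59.76 = 26.892 now. The supplier offers 26.892 and keeps 80 − 26.892 = 53.108.
Round 1 (the retailer proposes): the supplier can get 53.108 next round, worth 0.46 × 53.108 = 24.42968 now. The retailer offers 24.42968 and keeps 80 − 24.42968 = 55.57032.

24.43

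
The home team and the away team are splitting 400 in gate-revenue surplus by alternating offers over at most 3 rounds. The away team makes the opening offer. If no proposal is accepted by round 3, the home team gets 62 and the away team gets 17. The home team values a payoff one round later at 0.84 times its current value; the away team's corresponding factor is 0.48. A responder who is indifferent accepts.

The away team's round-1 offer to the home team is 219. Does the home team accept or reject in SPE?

Round 3 (the away team proposes): the home team gets 62 if talks fail, so the away team offers 62 and keeps 338.
Round 2 (the home team proposes): the away team can get 338 next round, worth 0.48 × 338 = 162.24 now; the home team offers that and keeps 237.76.
So by rejecting in round 1, the home team gets 237.76 next round, worth 0.84 × 237.76 = 199.7184 now.
Offer 219 ≥ 199.7184, so the home team accepts.

Accept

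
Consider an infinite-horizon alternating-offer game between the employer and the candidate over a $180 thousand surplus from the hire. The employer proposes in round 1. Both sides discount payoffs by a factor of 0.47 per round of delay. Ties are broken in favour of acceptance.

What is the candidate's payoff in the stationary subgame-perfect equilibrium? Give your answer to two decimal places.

57.55

When the employer proposes, the candidate accepts any offer worth at least 0.47 times what the candidate would get by proposing next round; and vice versa.
This gives x = 180 − 0.47y and y = 180 − 0.47x, where x and y are each side's share when it proposes.
Hence (1 − 0.47·0.47)x = 180(1 − 0.47), i.e. 0.7791·x = 95.4.
x ≈ 122.4490; the candidate's share is 180 − x ≈ 57.5510.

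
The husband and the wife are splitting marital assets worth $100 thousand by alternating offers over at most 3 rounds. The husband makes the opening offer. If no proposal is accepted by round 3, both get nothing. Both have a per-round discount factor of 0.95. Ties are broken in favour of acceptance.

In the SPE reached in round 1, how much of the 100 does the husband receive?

95.25

Round 3 (the husband proposes): rejection yields 0 for the wife; the husband offers 0 and keeps 100.
Round 2 (the wife proposes): the husband can get 100 next round, worth 0.95 × 100 = 95 now; the wife offers that and keeps 5.
Round 1 (the husband proposes): the wife can get 5 next round, worth 0.95 × 5 = 4.75 now. The husband offers 4.75 and keeps 100 − 4.75 = 95.25.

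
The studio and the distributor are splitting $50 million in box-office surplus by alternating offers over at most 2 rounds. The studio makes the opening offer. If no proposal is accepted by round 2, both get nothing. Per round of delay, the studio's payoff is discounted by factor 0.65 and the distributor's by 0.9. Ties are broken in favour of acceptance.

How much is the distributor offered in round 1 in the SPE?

45

By backward induction:
Round 2 (the distributor proposes): rejection yields 0 for the studio; the distributor offers 0 and keeps 50.
Round 1 (the studio proposes): the distributor can get 50 next round, worth 0.9 × 50 = 45 now. The studio offers 45 and keeps 50 − 45 = 5.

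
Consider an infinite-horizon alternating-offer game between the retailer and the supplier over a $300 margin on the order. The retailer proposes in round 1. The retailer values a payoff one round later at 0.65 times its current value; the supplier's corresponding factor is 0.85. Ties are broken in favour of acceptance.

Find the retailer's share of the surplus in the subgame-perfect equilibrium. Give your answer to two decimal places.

When the retailer proposes, the supplier accepts any offer worth at least 0.85 times what the supplier would get by proposing next round; and vice versa.
This gives x = 300 − 0.85y and y = 300 − 0.65x, where x and y are each side's share when it proposes.
Hence (1 − 0.85·0.65)x = 300(1 − 0.85), i.e. 0.4475·x = 45.
x ≈ 100.5587; the supplier's share is 300 − x ≈ 199.4413.

100.56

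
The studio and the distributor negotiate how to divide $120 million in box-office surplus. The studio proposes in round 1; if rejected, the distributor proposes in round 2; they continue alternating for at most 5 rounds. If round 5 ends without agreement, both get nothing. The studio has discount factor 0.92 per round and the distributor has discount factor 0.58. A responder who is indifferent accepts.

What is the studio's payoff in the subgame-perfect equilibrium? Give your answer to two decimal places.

Solve by backward induction from round 5.
Round 5 (the studio proposes): the distributor will accept anything ≥ 0, so the studio offers 0 and keeps 120.
Round 4 (the distributor proposes): the studio can get 120 next round, worth 0.92 × 120 = 110.4 now; the distributor offers that and keeps 9.6.
Round 3 (the studio proposes): the distributor can get 9.6 next round, worth 0.58 × 9.6 = 5.568 now, so the studio offers 5.568, keeping 114.432.
Round 2 (the distributor proposes): the studio can get 114.432 next round, worth 0.92 × 114.432 = 105.27744 now. The distributor offers 105.27744 and keeps 120 − 105.27744 = 14.72256.
Round 1 (the studio proposes): the distributor can get 14.72256 next round, worth 0.58 × 14.72256 = 8.5390848 now. The studio offers 8.5390848 and keeps 120 − 8.5390848 = 111.4609152.

111.46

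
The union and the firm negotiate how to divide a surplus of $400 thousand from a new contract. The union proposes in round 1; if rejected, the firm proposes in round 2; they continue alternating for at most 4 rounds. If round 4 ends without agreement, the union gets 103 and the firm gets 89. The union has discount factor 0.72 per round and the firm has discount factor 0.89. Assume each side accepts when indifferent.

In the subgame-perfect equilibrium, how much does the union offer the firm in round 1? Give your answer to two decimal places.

Work backward from the last round.
Round 4 (the firm proposes): the union gets 103 if talks fail, so the firm offers 103 and keeps 297.
Round 3 (the union proposes): the firm can get 297 next round, worth 0.89 × 297 = 264.33 now, so the union offers 264.33, keeping 135.67.
Round 2 (the firm proposes): the union can get 135.67 next round, worth 0.72 × 135.67 = 97.6824 now. The firm offers 97.6824 and keeps 400 − 97.6824 = 302.3176.
Round 1 (the union proposes): the firm can get 302.3176 next round, worth 0.89 × 302.3176 = 269.062664 now; the union offers that and keeps 130.937336.

269.06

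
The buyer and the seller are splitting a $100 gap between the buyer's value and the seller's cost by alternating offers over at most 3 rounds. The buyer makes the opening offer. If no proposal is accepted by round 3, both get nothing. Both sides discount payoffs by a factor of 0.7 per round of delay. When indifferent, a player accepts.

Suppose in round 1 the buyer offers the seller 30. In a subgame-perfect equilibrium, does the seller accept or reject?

Accept

Round 3 (the buyer proposes): rejection yields 0 for the seller; the buyer offers 0 and keeps 100.
Round 2 (the seller proposes): the buyer can get 100 next round, worth 0.7 × 100 = 70 now. The seller offers 70 and keeps 100 − 70 = 30.
So by rejecting in round 1, the seller gets 30 next round, worth 0.7 × 30 = 21 now.
Offer 30 ≥ 21, so the seller accepts.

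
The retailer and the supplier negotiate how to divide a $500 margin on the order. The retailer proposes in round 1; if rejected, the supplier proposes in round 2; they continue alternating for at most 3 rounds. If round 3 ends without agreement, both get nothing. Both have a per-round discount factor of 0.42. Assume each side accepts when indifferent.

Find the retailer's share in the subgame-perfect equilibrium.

378.2

Round 3 (the retailer proposes): the supplier will accept anything ≥ 0, so the retailer offers 0 and keeps 500.
Round 2 (the supplier proposes): the retailer can get 500 next round, worth 0.42 × 500 = 210 now, so the supplier offers 210, keeping 290.
Round 1 (the retailer proposes): the supplier can get 290 next round, worth 0.42 × 290 = 121.8 now, so the retailer offers 121.8, keeping 378.2.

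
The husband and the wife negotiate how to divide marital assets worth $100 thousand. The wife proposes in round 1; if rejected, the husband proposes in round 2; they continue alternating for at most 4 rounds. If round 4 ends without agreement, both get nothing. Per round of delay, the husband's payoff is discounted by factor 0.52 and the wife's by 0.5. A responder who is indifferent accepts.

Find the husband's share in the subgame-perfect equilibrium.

39.52

Round 4 (the husband proposes): the wife will accept anything ≥ 0, so the husband offers 0 and keeps 100.
Round 3 (the wife proposes): the husband can get 100 next round, worth 0.52 × 100 = 52 now; the wife offers that and keeps 48.
Round 2 (the husband proposes): the wife can get 48 next round, worth 0.5 × 48 = 24 now, so the husband offers 24, keeping 76.
Round 1 (the wife proposes): the husband can get 76 next round, worth 0.52 × 76 = 39.52 now, so the wife offers 39.52, keeping 60.48.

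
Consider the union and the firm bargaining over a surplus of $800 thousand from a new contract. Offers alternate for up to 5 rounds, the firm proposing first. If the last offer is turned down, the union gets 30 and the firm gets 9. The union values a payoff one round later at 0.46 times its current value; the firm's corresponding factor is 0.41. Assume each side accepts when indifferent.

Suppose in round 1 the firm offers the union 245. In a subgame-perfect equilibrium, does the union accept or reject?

Round 5 (the firm proposes): the union gets 30 if talks fail, so the firm offers 30 and keeps 770.
Round 4 (the union proposes): the firm can get 770 next round, worth 0.41 × 770 = 315.7 now. The union offers 315.7 and keeps 800 − 315.7 = 484.3.
Round 3 (the firm proposes): the union can get 484.3 next round, worth 0.46 × 484.3 = 222.778 now, so the firm offers 222.778, keeping 577.222.
Round 2 (the union proposes): the firm can get 577.222 next round, worth 0.41 × 577.222 = 236.66102 now; the union offers that and keeps 563.33898.
So by rejecting in round 1, the union gets 563.33898 next round, worth 0.46 × 563.33898 = 259.1359308 now.
Offer 245 < 259.1359308, so the union rejects.

Reject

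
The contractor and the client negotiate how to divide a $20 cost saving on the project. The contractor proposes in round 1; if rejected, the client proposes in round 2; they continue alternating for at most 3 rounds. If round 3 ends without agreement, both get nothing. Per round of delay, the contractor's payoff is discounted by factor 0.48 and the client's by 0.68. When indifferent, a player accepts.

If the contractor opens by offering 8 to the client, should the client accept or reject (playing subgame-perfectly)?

Round 3 (the contractor proposes): the client will accept anything ≥ 0, so the contractor offers 0 and keeps 20.
Round 2 (the client proposes): the contractor can get 20 next round, worth 0.48 × 20 = 9.6 now; the client offers that and keeps 10.4.
So by rejecting in round 1, the client gets 10.4 next round, worth 0.68 × 10.4 = 7.072 now.
Offer 8 ≥ 7.072, so the client accepts.

Accept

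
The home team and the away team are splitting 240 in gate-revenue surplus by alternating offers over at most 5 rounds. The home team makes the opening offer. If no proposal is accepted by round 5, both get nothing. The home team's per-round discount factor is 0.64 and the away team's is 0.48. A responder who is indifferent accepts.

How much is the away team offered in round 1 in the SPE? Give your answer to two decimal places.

Round 5 (the home team proposes): rejection yields 0 for the away team; the home team offers 0 and keeps 240.
Round 4 (the away team proposes): the home team can get 240 next round, worth 0.64 × 240 = 153.6 now. The away team offers 153.6 and keeps 240 − 153.6 = 86.4.
Round 3 (the home team proposes): the away team can get 86.4 next round, worth 0.48 × 86.4 = 41.472 now; the home team offers that and keeps 198.528.
Round 2 (the away team proposes): the home team can get 198.528 next round, worth 0.64 × 198.528 = 127.05792 now, so the away team offers 127.05792, keeping 112.94208.
Round 1 (the home team proposes): the away team can get 112.94208 next round, worth 0.48 × 112.94208 = 54.2121984 now. The home team offers 54.2121984 and keeps 240 − 54.2121984 = 185.7878016.

54.21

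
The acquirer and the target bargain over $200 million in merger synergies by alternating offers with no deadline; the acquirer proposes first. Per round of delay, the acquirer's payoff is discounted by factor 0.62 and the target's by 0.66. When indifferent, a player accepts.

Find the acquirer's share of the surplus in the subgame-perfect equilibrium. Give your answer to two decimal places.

When the acquirer proposes, the target accepts any offer worth at least 0.66 times what the target would get by proposing next round; and vice versa.
This gives x = 200 − 0.66y and y = 200 − 0.62x, where x and y are each side's share when it proposes.
Hence (1 − 0.66·0.62)x = 200(1 − 0.66), i.e. 0.5908·x = 68.
x ≈ 115.0982; the target's share is 200 − x ≈ 84.9018.

115.10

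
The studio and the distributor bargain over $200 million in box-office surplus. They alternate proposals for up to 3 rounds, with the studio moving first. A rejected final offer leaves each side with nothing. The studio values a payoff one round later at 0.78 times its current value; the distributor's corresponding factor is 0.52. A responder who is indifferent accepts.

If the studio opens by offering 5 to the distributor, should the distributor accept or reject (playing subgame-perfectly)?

Reject

Work out the distributor's continuation value if the offer is rejected.
Round 3 (the studio proposes): rejection yields 0 for the distributor; the studio offers 0 and keeps 200.
Round 2 (the distributor proposes): the studio can get 200 next round, worth 0.78 × 200 = 156 now, so the distributor offers 156, keeping 44.
So by rejecting in round 1, the distributor gets 44 next round, worth 0.52 × 44 = 22.88 now.
Offer 5 < 22.88, so the distributor rejects.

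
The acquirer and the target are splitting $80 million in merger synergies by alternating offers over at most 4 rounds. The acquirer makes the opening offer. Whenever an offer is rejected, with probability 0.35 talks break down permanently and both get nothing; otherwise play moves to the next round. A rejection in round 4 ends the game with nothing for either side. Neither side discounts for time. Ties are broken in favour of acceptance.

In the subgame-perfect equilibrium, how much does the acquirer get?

By backward induction:
Round 4 (the target proposes): rejection yields 0 for the acquirer; the target offers 0 and keeps 80.
Round 3 (the acquirer proposes): rejecting gives the target an expected 0.65 × 80 = 52. The acquirer offers 52 and keeps 80 − 52 = 28.
Round 2 (the target proposes): rejecting gives the acquirer an expected 0.65 × 28 = 18.2. The target offers 18.2 and keeps 80 − 18.2 = 61.8.
Round 1 (the acquirer proposes): rejecting gives the target an expected 0.65 × 61.8 = 40.17. The acquirer offers 40.17 and keeps 80 − 40.17 = 39.83.

39.83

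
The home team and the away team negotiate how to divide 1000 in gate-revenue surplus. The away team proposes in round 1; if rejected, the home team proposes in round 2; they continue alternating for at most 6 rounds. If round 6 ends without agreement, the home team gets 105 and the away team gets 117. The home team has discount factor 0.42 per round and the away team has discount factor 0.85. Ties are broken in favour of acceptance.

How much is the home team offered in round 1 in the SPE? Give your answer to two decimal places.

By backward induction:
Round 6 (the home team proposes): the away team gets 117 if talks fail, so the home team offers 117 and keeps 883.
Round 5 (the away team proposes): the home team can get 883 next round, worth 0.42 × 883 = 370.86 now; the away team offers that and keeps 629.14.
Round 4 (the home team proposes): the away team can get 629.14 next round, worth 0.85 × 629.14 = 534.769 now; the home team offers that and keeps 465.231.
Round 3 (the away team proposes): the home team can get 465.231 next round, worth 0.42 × 465.231 = 195.39702 now, so the away team offers 195.39702, keeping 804.60298.
Round 2 (the home team proposes): the away team can get 804.60298 next round, worth 0.85 × 804.60298 = 683.912533 now; the home team offers that and keeps 316.087467.
Round 1 (the away team proposes): the home team can get 316.087467 next round, worth 0.42 × 316.087467 = 132.75673614 now, so the away team offers 132.75673614, keeping 867.24326386.

132.76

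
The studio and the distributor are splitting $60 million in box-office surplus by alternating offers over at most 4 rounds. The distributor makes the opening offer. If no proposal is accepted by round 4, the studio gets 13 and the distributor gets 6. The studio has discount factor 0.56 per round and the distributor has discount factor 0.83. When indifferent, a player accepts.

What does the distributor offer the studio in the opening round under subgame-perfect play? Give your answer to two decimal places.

19.77

By backward induction:
Round 4 (the studio proposes): the distributor gets 6 if talks fail, so the studio offers 6 and keeps 54.
Round 3 (the distributor proposes): the studio can get 54 next round, worth 0.56 × 54 = 30.24 now; the distributor offers that and keeps 29.76.
Round 2 (the studio proposes): the distributor can get 29.76 next round, worth 0.83 × 29.76 = 24.7008 now, so the studio offers 24.7008, keeping 35.2992.
Round 1 (the distributor proposes): the studio can get 35.2992 next round, worth 0.56 × 35.2992 = 19.767552 now; the distributor offers that and keeps 40.232448.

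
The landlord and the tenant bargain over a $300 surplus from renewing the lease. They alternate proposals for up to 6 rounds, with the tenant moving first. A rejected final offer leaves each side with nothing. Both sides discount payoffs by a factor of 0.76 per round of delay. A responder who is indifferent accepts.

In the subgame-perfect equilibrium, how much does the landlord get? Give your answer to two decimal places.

162.39

Round 6 (the landlord proposes): the tenant will accept anything ≥ 0, so the landlord offers 0 and keeps 300.
Round 5 (the tenant proposes): the landlord can get 300 next round, worth 0.76 × 300 = 228 now. The tenant offers 228 and keeps 300 − 228 = 72.
Round 4 (the landlord proposes): the tenant can get 72 next round, worth 0.76 × 72 = 54.72 now. The landlord offers 54.72 and keeps 300 − 54.72 = 245.28.
Round 3 (the tenant proposes): the landlord can get 245.28 next round, worth 0.76 × 245.28 = 186.4128 now, so the tenant offers 186.4128, keeping 113.5872.
Round 2 (the landlord proposes): the tenant can get 113.5872 next round, worth 0.76 × 113.5872 = 86.326272 now, so the landlord offers 86.326272, keeping 213.673728.
Round 1 (the tenant proposes): the landlord can get 213.673728 next round, worth 0.76 × 213.673728 = 162.39203328 now, so the tenant offers 162.39203328, keeping 137.60796672.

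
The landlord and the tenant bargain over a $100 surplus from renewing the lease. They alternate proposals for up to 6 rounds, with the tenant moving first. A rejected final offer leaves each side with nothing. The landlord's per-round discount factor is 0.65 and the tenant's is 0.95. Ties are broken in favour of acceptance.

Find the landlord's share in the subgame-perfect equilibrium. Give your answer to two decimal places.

30.04

Round 6 (the landlord proposes): rejection yields 0 for the tenant; the landlord offers 0 and keeps 100.
Round 5 (the tenant proposes): the landlord can get 100 next round, worth 0.65 × 100 = 65 now, so the tenant offers 65, keeping 35.
Round 4 (the landlord proposes): the tenant can get 35 next round, worth 0.95 × 35 = 33.25 now; the landlord offers that and keeps 66.75.
Round 3 (the tenant proposes): the landlord can get 66.75 next round, worth 0.65 × 66.75 = 43.3875 now; the tenant offers that and keeps 56.6125.
Round 2 (the landlord proposes): the tenant can get 56.6125 next round, worth 0.95 × 56.6125 = 53.781875 now; the landlord offers that and keeps 46.218125.
Round 1 (the tenant proposes): the landlord can get 46.218125 next round, worth 0.65 × 46.218125 = 30.04178125 now; the tenant offers that and keeps 69.95821875.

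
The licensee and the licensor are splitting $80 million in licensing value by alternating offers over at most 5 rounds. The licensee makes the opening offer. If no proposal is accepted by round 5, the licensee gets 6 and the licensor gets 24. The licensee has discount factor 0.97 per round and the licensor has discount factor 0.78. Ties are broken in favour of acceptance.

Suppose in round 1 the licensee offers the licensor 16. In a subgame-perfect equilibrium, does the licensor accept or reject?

Reject

Round 5 (the licensee proposes): the licensor gets 24 if talks fail, so the licensee offers 24 and keeps 56.
Round 4 (the licensor proposes): the licensee can get 56 next round, worth 0.97 × 56 = 54.32 now. The licensor offers 54.32 and keeps 80 − 54.32 = 25.68.
Round 3 (the licensee proposes): the licensor can get 25.68 next round, worth 0.78 × 25.68 = 20.0304 now. The licensee offers 20.0304 and keeps 80 − 20.0304 = 59.9696.
Round 2 (the licensor proposes): the licensee can get 59.9696 next round, worth 0.97 × 59.9696 = 58.170512 now; the licensor offers that and keeps 21.829488.
So by rejecting in round 1, the licensor gets 21.829488 next round, worth 0.78 × 21.829488 = 17.02700064 now.
Offer 16 < 17.02700064, so the licensor rejects.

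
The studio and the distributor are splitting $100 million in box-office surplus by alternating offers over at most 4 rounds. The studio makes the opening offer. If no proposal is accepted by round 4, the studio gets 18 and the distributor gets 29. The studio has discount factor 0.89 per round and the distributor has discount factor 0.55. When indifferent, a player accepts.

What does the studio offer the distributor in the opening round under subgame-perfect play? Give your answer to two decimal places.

28.13

Work backward from the last round.
Round 4 (the distributor proposes): the studio gets 18 if talks fail, so the distributor offers 18 and keeps 82.
Round 3 (the studio proposes): the distributor can get 82 next round, worth 0.55 × 82 = 45.1 now; the studio offers that and keeps 54.9.
Round 2 (the distributor proposes): the studio can get 54.9 next round, worth 0.89 × 54.9 = 48.861 now. The distributor offers 48.861 and keeps 100 − 48.861 = 51.139.
Round 1 (the studio proposes): the distributor can get 51.139 next round, worth 0.55 × 51.139 = 28.12645 now, so the studio offers 28.12645, keeping 71.87355.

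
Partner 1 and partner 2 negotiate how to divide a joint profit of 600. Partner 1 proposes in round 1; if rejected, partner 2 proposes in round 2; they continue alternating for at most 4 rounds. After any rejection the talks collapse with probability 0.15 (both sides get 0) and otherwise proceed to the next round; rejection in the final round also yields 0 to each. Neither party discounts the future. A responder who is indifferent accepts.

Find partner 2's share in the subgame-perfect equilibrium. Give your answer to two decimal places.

444.98

Round 4 (partner 2 proposes): partner 1 will accept anything ≥ 0, so partner 2 offers 0 and keeps 600.
Round 3 (partner 1 proposes): rejecting gives partner 2 an expected 0.85 × 600 = 510. Partner 1 offers 510 and keeps 600 − 510 = 90.
Round 2 (partner 2 proposes): rejecting gives partner 1 an expected 0.85 × 90 = 76.5; partner 2 offers that and keeps 523.5.
Round 1 (partner 1 proposes): rejecting gives partner 2 an expected 0.85 × 523.5 = 444.975. Partner 1 offers 444.975 and keeps 600 − 444.975 = 155.025.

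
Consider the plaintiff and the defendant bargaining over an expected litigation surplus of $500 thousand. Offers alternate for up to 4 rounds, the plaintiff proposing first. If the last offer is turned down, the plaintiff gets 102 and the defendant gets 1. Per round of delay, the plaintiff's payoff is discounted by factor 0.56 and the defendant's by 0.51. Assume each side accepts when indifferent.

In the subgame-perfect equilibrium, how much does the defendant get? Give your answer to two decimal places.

170.17

Round 4 (the defendant proposes): the plaintiff gets 102 if talks fail, so the defendant offers 102 and keeps 398.
Round 3 (the plaintiff proposes): the defendant can get 398 next round, worth 0.51 × 398 = 202.98 now. The plaintiff offers 202.98 and keeps 500 − 202.98 = 297.02.
Round 2 (the defendant proposes): the plaintiff can get 297.02 next round, worth 0.56 × 297.02 = 166.3312 now. The defendant offers 166.3312 and keeps 500 − 166.3312 = 333.6688.
Round 1 (the plaintiff proposes): the defendant can get 333.6688 next round, worth 0.51 × 333.6688 = 170.171088 now. The plaintiff offers 170.171088 and keeps 500 − 170.171088 = 329.828912.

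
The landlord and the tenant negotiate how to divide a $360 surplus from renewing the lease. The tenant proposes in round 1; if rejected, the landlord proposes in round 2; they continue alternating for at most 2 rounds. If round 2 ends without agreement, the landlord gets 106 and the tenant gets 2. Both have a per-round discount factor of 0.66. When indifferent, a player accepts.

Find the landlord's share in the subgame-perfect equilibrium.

Solve by backward induction from round 2.
Round 2 (the landlord proposes): the tenant gets 2 if talks fail, so the landlord offers 2 and keeps 358.
Round 1 (the tenant proposes): the landlord can get 358 next round, worth 0.66 × 358 = 236.28 now. The tenant offers 236.28 and keeps 360 − 236.28 = 123.72.

236.28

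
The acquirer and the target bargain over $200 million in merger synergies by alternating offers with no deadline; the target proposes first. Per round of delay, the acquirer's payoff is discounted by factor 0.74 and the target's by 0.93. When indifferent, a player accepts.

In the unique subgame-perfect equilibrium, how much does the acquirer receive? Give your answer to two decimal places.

Let x be the target's share when the target proposes and y be the acquirer's share when the acquirer proposes.
The acquirer accepts iff offered ≥ 0.74·y, so x = 200 − 0.74y. Symmetrically y = 200 − 0.93x.
Substituting: x = 200 − 0.74(200 − 0.93x), giving x(1 − 0.93·0.74) = 200(1 − 0.74).
So x = 200 × 0.26 / 0.3118 ≈ 166.7736, and the acquirer receives 200 − x ≈ 33.2264.

33.23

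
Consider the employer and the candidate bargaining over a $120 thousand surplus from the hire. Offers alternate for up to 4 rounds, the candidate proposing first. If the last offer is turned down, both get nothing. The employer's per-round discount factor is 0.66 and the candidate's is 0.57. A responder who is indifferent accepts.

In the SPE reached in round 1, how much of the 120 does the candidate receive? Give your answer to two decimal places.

By backward induction:
Round 4 (the employer proposes): the candidate will accept anything ≥ 0, so the employer offers 0 and keeps 120.
Round 3 (the candidate proposes): the employer can get 120 next round, worth 0.66 × 120 = 79.2 now; the candidate offers that and keeps 40.8.
Round 2 (the employer proposes): the candidate can get 40.8 next round, worth 0.57 × 40.8 = 23.256 now. The employer offers 23.256 and keeps 120 − 23.256 = 96.744.
Round 1 (the candidate proposes): the employer can get 96.744 next round, worth 0.66 × 96.744 = 63.85104 now; the candidate offers that and keeps 56.14896.

56.15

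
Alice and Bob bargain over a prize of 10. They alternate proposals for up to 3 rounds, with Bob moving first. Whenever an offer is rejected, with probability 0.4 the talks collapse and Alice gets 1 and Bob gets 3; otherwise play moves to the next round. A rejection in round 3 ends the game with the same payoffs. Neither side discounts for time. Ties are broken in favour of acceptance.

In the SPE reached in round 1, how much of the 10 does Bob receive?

7.56

By backward induction:
Round 3 (Bob proposes): Alice gets 1 if talks fail, so Bob offers 1 and keeps 9.
Round 2 (Alice proposes): rejecting gives Bob an expected 0.6 × 9 + 0.4 × 3 = 6.6, so Alice offers 6.6, keeping 3.4.
Round 1 (Bob proposes): rejecting gives Alice an expected 0.6 × 3.4 + 0.4 × 1 = 2.44. Bob offers 2.44 and keeps 10 − 2.44 = 7.56.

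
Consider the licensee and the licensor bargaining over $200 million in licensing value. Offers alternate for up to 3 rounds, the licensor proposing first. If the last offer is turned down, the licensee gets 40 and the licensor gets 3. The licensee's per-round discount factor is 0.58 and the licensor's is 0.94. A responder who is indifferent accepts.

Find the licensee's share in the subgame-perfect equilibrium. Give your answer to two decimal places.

Work backward from the last round.
Round 3 (the licensor proposes): the licensee gets 40 if talks fail, so the licensor offers 40 and keeps 160.
Round 2 (the licensee proposes): the licensor can get 160 next round, worth 0.94 × 160 = 150.4 now; the licensee offers that and keeps 49.6.
Round 1 (the licensor proposes): the licensee can get 49.6 next round, worth 0.58 × 49.6 = 28.768 now; the licensor offers that and keeps 171.232.

28.77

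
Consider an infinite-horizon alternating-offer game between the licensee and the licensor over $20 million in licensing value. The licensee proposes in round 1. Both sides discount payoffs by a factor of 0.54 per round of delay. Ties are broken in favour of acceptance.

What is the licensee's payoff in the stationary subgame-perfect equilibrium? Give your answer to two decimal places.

12.99

Let x be the licensee's share when the licensee proposes and y be the licensor's share when the licensor proposes.
The licensor accepts iff offered ≥ 0.54·y, so x = 20 − 0.54y. Symmetrically y = 20 − 0.54x.
Substituting: x = 20 − 0.54(20 − 0.54x), giving x(1 − 0.54·0.54) = 20(1 − 0.54).
So x = 20 × 0.46 / 0.7084 ≈ 12.9870, and the licensor receives 20 − x ≈ 7.0130.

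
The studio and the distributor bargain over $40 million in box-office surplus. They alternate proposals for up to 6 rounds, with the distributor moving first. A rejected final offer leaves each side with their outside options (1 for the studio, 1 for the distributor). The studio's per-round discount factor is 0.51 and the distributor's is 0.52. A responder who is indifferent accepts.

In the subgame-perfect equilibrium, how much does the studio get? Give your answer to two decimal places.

Solve by backward induction from round 6.
Round 6 (the studio proposes): the distributor gets 1 if talks fail, so the studio offers 1 and keeps 39.
Round 5 (the distributor proposes): the studio can get 39 next round, worth 0.51 × 39 = 19.89 now, so the distributor offers 19.89, keeping 20.11.
Round 4 (the studio proposes): the distributor can get 20.11 next round, worth 0.52 × 20.11 = 10.4572 now; the studio offers that and keeps 29.5428.
Round 3 (the distributor proposes): the studio can get 29.5428 next round, worth 0.51 × 29.5428 = 15.066828 now; the distributor offers that and keeps 24.933172.
Round 2 (the studio proposes): the distributor can get 24.933172 next round, worth 0.52 × 24.933172 = 12.96524944 now, so the studio offers 12.96524944, keeping 27.03475056.
Round 1 (the distributor proposes): the studio can get 27.03475056 next round, worth 0.51 × 27.03475056 = 13.7877227856 now; the distributor offers that and keeps 26.2122772144.

13.79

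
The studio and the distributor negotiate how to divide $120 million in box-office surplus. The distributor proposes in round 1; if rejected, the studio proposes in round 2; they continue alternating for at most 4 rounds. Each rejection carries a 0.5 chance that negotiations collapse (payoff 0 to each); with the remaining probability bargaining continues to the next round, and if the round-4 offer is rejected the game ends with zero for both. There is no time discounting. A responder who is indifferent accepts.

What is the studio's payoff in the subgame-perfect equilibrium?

45

By backward induction:
Round 4 (the studio proposes): rejection yields 0 for the distributor; the studio offers 0 and keeps 120.
Round 3 (the distributor proposes): rejecting gives the studio an expected 0.5 × 120 = 60. The distributor offers 60 and keeps 120 − 60 = 60.
Round 2 (the studio proposes): rejecting gives the distributor an expected 0.5 × 60 = 30; the studio offers that and keeps 90.
Round 1 (the distributor proposes): rejecting gives the studio an expected 0.5 × 90 = 45; the distributor offers that and keeps 75.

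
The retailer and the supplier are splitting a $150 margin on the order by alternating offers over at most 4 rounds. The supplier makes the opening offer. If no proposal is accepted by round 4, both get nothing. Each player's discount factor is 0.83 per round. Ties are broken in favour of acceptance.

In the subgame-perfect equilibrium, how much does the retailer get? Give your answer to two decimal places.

106.93

Round 4 (the retailer proposes): the supplier will accept anything ≥ 0, so the retailer offers 0 and keeps 150.
Round 3 (the supplier proposes): the retailer can get 150 next round, worth 0.83 × 150 = 124.5 now; the supplier offers that and keeps 25.5.
Round 2 (the retailer proposes): the supplier can get 25.5 next round, worth 0.83 × 25.5 = 21.165 now, so the retailer offers 21.165, keeping 128.835.
Round 1 (the supplier proposes): the retailer can get 128.835 next round, worth 0.83 × 128.835 = 106.93305 now. The supplier offers 106.93305 and keeps 150 − 106.93305 = 43.06695.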